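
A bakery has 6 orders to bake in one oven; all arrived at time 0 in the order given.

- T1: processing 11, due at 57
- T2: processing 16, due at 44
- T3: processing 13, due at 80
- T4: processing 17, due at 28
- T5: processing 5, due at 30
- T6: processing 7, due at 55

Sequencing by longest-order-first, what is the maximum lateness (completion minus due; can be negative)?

LPT (decreasing processing time): T4 T2 T3 T1 T6 T5.
T4: 0→17, due 28, lateness -11
T2: 17→33, due 44, lateness -11
T3: 33→46, due 80, lateness -34
T1: 46→57, due 57, lateness 0
T6: 57→64, due 55, lateness 9
T5: 64→69, due 30, lateness 39
Maximum = 39.

39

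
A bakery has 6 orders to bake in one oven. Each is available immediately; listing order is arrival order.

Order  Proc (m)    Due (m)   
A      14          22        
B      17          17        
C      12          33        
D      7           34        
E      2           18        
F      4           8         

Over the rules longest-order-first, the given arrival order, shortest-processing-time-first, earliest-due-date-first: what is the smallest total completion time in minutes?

141

LPT (decreasing processing time): B A C D F E.
B: 0→17
A: 17→31
C: 31→43
D: 43→50
F: 50→54
E: 54→56
Sum = 17+31+43+50+54+56 = 251.
FIFO (arrival order): A B C D E F.
A: 0→14
B: 14→31
C: 31→43
D: 43→50
E: 50→52
F: 52→56
Sum = 14+31+43+50+52+56 = 246.
SPT (increasing processing time): E F D C A B.
E: 0→2
F: 2→6
D: 6→13
C: 13→25
A: 25→39
B: 39→56
Sum = 2+6+13+25+39+56 = 141.
EDD (increasing due date): F B E A C D.
F: 0→4
B: 4→21
E: 21→23
A: 23→37
C: 37→49
D: 49→56
Sum = 4+21+23+37+49+56 = 190.
LPT 251, FIFO 246, SPT 141, EDD 190 → minimum 141.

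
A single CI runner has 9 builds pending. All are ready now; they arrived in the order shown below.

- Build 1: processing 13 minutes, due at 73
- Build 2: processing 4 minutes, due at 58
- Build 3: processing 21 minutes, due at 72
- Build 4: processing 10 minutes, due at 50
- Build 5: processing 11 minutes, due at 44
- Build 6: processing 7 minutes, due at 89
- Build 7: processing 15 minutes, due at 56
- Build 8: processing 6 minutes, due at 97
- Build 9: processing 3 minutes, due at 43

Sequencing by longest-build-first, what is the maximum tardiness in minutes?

LPT (decreasing processing time): Build 3 Build 7 Build 1 Build 5 Build 4 Build 6 Build 8 Build 2 Build 9.
Build 3: 0→21, due 72, tardiness 0
Build 7: 21→36, due 56, tardiness 0
Build 1: 36→49, due 73, tardiness 0
Build 5: 49→60, due 44, tardiness 16
Build 4: 60→70, due 50, tardiness 20
Build 6: 70→77, due 89, tardiness 0
Build 8: 77→83, due 97, tardiness 0
Build 2: 83→87, due 58, tardiness 29
Build 9: 87→90, due 43, tardiness 47
Maximum = 47.

47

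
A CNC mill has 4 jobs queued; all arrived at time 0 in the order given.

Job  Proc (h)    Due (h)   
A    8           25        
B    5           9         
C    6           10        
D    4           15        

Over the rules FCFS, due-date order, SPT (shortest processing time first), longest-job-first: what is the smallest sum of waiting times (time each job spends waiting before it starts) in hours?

28

FIFO (arrival order): A B C D.
A: waits 0, runs 0→8
B: waits 8, runs 8→13
C: waits 13, runs 13→19
D: waits 19, runs 19→23
Sum = 0+8+13+19 = 40.
EDD (increasing due date): B C D A.
B: waits 0, runs 0→5
C: waits 5, runs 5→11
D: waits 11, runs 11→15
A: waits 15, runs 15→23
Sum = 0+5+11+15 = 31.
SPT (increasing processing time): D B C A.
D: waits 0, runs 0→4
B: waits 4, runs 4→9
C: waits 9, runs 9→15
A: waits 15, runs 15→23
Sum = 0+4+9+15 = 28.
LPT (decreasing processing time): A C B D.
A: waits 0, runs 0→8
C: waits 8, runs 8→14
B: waits 14, runs 14→19
D: waits 19, runs 19→23
Sum = 0+8+14+19 = 41.
FIFO 40, EDD 31, SPT 28, LPT 41 → minimum 28.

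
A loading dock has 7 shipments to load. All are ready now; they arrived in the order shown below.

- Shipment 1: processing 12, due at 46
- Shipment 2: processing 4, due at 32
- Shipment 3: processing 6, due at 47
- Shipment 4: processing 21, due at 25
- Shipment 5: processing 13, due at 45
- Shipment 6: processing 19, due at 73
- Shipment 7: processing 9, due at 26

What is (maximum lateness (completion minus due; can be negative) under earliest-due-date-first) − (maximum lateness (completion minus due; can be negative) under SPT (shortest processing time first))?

-41

EDD (increasing due date): Shipment 4 Shipment 7 Shipment 2 Shipment 5 Shipment 1 Shipment 3 Shipment 6.
Shipment 4: 0→21, due 25, lateness -4
Shipment 7: 21→30, due 26, lateness 4
Shipment 2: 30→34, due 32, lateness 2
Shipment 5: 34→47, due 45, lateness 2
Shipment 1: 47→59, due 46, lateness 13
Shipment 3: 59→65, due 47, lateness 18
Shipment 6: 65→84, due 73, lateness 11
Maximum = 18.
SPT (increasing processing time): Shipment 2 Shipment 3 Shipment 7 Shipment 1 Shipment 5 Shipment 6 Shipment 4.
Shipment 2: 0→4, due 32, lateness -28
Shipment 3: 4→10, due 47, lateness -37
Shipment 7: 10→19, due 26, lateness -7
Shipment 1: 19→31, due 46, lateness -15
Shipment 5: 31→44, due 45, lateness -1
Shipment 6: 44→63, due 73, lateness -10
Shipment 4: 63→84, due 25, lateness 59
Maximum = 59.
Difference = 18 − 59 = -41.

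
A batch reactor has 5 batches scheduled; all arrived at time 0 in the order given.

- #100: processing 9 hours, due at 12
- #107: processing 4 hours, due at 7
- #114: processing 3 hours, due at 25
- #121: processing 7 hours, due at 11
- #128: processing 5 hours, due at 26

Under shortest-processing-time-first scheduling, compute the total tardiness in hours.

SPT (increasing processing time): #114 #107 #128 #121 #100.
#114: 0→3, due 25, tardiness 0
#107: 3→7, due 7, tardiness 0
#128: 7→12, due 26, tardiness 0
#121: 12→19, due 11, tardiness 8
#100: 19→28, due 12, tardiness 16
Sum = 0+0+0+8+16 = 24.

24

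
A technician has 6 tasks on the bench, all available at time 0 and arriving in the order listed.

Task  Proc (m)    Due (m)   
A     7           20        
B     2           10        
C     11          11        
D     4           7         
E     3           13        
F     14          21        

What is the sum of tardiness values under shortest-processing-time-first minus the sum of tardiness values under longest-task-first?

-74

SPT (increasing processing time): B E D A C F.
B: 0→2, due 10, tardiness 0
E: 2→5, due 13, tardiness 0
D: 5→9, due 7, tardiness 2
A: 9→16, due 20, tardiness 0
C: 16→27, due 11, tardiness 16
F: 27→41, due 21, tardiness 20
Sum = 0+0+2+0+16+20 = 38.
LPT (decreasing processing time): F C A D E B.
F: 0→14, due 21, tardiness 0
C: 14→25, due 11, tardiness 14
A: 25→32, due 20, tardiness 12
D: 32→36, due 7, tardiness 29
E: 36→39, due 13, tardiness 26
B: 39→41, due 10, tardiness 31
Sum = 0+14+12+29+26+31 = 112.
Difference = 38 − 112 = -74.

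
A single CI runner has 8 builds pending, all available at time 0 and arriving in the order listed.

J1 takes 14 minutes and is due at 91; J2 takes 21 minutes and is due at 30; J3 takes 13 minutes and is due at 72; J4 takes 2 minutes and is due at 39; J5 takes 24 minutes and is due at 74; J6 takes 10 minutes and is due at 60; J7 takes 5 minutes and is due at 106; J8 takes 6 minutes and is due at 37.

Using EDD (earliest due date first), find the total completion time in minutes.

EDD (increasing due date): J2 J8 J4 J6 J3 J5 J1 J7.
J2: 0→21
J8: 21→27
J4: 27→29
J6: 29→39
J3: 39→52
J5: 52→76
J1: 76→90
J7: 90→95
Sum = 21+27+29+39+52+76+90+95 = 429.

429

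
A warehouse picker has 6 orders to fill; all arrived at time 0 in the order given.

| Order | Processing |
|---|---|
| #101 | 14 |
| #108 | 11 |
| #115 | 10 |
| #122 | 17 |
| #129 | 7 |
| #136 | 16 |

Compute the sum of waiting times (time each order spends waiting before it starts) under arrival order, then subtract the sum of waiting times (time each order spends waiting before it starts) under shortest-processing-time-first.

33

FIFO (arrival order): #101 #108 #115 #122 #129 #136.
#101: waits 0, runs 0→14
#108: waits 14, runs 14→25
#115: waits 25, runs 25→35
#122: waits 35, runs 35→52
#129: waits 52, runs 52→59
#136: waits 59, runs 59→75
Sum = 0+14+25+35+52+59 = 185.
SPT (increasing processing time): #129 #115 #108 #101 #136 #122.
#129: waits 0, runs 0→7
#115: waits 7, runs 7→17
#108: waits 17, runs 17→28
#101: waits 28, runs 28→42
#136: waits 42, runs 42→58
#122: waits 58, runs 58→75
Sum = 0+7+17+28+42+58 = 152.
Difference = 185 − 152 = 33.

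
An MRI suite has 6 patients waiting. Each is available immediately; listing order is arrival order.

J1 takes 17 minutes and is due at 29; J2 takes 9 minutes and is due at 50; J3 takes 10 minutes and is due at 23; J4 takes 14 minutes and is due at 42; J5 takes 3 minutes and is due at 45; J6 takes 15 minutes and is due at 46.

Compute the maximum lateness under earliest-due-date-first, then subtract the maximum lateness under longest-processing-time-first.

EDD (increasing due date): J3 J1 J4 J5 J6 J2.
J3: 0→10, due 23, lateness -13
J1: 10→27, due 29, lateness -2
J4: 27→41, due 42, lateness -1
J5: 41→44, due 45, lateness -1
J6: 44→59, due 46, lateness 13
J2: 59→68, due 50, lateness 18
Maximum = 18.
LPT (decreasing processing time): J1 J6 J4 J3 J2 J5.
J1: 0→17, due 29, lateness -12
J6: 17→32, due 46, lateness -14
J4: 32→46, due 42, lateness 4
J3: 46→56, due 23, lateness 33
J2: 56→65, due 50, lateness 15
J5: 65→68, due 45, lateness 23
Maximum = 33.
Difference = 18 − 33 = -15.

-15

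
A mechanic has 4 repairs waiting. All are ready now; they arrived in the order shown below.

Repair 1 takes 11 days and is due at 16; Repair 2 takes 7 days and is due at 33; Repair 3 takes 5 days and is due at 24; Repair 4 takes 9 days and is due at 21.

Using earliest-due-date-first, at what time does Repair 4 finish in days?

EDD (increasing due date): Repair 1 Repair 4 Repair 3 Repair 2.
Repair 1: 0→11
Repair 4: 11→20

20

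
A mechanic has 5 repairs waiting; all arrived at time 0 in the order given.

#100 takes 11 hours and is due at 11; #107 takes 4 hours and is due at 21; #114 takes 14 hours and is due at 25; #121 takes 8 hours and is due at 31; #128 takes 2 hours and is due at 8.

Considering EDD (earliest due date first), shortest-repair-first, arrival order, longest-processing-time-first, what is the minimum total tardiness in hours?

EDD (increasing due date): #128 #100 #107 #114 #121.
#128: 0→2, due 8, tardiness 0
#100: 2→13, due 11, tardiness 2
#107: 13→17, due 21, tardiness 0
#114: 17→31, due 25, tardiness 6
#121: 31→39, due 31, tardiness 8
Sum = 0+2+0+6+8 = 16.
SPT (increasing processing time): #128 #107 #121 #100 #114.
#128: 0→2, due 8, tardiness 0
#107: 2→6, due 21, tardiness 0
#121: 6→14, due 31, tardiness 0
#100: 14→25, due 11, tardiness 14
#114: 25→39, due 25, tardiness 14
Sum = 0+0+0+14+14 = 28.
FIFO (arrival order): #100 #107 #114 #121 #128.
#100: 0→11, due 11, tardiness 0
#107: 11→15, due 21, tardiness 0
#114: 15→29, due 25, tardiness 4
#121: 29→37, due 31, tardiness 6
#128: 37→39, due 8, tardiness 31
Sum = 0+0+4+6+31 = 41.
LPT (decreasing processing time): #114 #100 #121 #107 #128.
#114: 0→14, due 25, tardiness 0
#100: 14→25, due 11, tardiness 14
#121: 25→33, due 31, tardiness 2
#107: 33→37, due 21, tardiness 16
#128: 37→39, due 8, tardiness 31
Sum = 0+14+2+16+31 = 63.
EDD 16, SPT 28, FIFO 41, LPT 63 → minimum 16.

16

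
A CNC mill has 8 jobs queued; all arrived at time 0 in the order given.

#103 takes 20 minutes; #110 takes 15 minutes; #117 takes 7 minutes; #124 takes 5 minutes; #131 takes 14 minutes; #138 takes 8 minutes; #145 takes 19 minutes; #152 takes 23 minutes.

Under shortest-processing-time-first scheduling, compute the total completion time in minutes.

387

SPT (increasing processing time): #124 #117 #138 #131 #110 #145 #103 #152.
#124: 0→5
#117: 5→12
#138: 12→20
#131: 20→34
#110: 34→49
#145: 49→68
#103: 68→88
#152: 88→111
Sum = 5+12+20+34+49+68+88+111 = 387.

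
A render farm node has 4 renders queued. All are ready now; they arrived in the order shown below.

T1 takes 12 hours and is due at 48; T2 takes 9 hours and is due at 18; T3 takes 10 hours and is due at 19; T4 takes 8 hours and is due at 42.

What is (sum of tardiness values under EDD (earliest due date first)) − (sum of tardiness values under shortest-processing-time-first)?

EDD (increasing due date): T2 T3 T4 T1.
T2: 0→9, due 18, tardiness 0
T3: 9→19, due 19, tardiness 0
T4: 19→27, due 42, tardiness 0
T1: 27→39, due 48, tardiness 0
Sum = 0+0+0+0 = 0.
SPT (increasing processing time): T4 T2 T3 T1.
T4: 0→8, due 42, tardiness 0
T2: 8→17, due 18, tardiness 0
T3: 17→27, due 19, tardiness 8
T1: 27→39, due 48, tardiness 0
Sum = 0+0+8+0 = 8.
Difference = 0 − 8 = -8.

-8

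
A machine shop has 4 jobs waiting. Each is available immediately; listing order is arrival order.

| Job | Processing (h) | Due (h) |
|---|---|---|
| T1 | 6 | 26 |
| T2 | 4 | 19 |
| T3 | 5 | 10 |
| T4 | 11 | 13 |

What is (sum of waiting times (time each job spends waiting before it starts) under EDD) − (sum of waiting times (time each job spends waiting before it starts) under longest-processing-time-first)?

EDD (increasing due date): T3 T4 T2 T1.
T3: waits 0, runs 0→5
T4: waits 5, runs 5→16
T2: waits 16, runs 16→20
T1: waits 20, runs 20→26
Sum = 0+5+16+20 = 41.
LPT (decreasing processing time): T4 T1 T3 T2.
T4: waits 0, runs 0→11
T1: waits 11, runs 11→17
T3: waits 17, runs 17→22
T2: waits 22, runs 22→26
Sum = 0+11+17+22 = 50.
Difference = 41 − 50 = -9.

-9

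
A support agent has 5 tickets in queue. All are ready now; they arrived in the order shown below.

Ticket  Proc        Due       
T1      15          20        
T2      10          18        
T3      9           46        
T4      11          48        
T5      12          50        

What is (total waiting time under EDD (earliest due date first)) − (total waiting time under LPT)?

-14

EDD (increasing due date): T2 T1 T3 T4 T5.
T2: waits 0, runs 0→10
T1: waits 10, runs 10→25
T3: waits 25, runs 25→34
T4: waits 34, runs 34→45
T5: waits 45, runs 45→57
Sum = 0+10+25+34+45 = 114.
LPT (decreasing processing time): T1 T5 T4 T2 T3.
T1: waits 0, runs 0→15
T5: waits 15, runs 15→27
T4: waits 27, runs 27→38
T2: waits 38, runs 38→48
T3: waits 48, runs 48→57
Sum = 0+15+27+38+48 = 128.
Difference = 114 − 128 = -14.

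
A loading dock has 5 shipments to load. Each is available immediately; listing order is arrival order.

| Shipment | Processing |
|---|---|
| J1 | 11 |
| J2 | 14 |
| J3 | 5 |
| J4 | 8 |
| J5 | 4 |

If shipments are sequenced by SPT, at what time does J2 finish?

SPT (increasing processing time): J5 J3 J4 J1 J2.
J5: 0→4
J3: 4→9
J4: 9→17
J1: 17→28
J2: 28→42

42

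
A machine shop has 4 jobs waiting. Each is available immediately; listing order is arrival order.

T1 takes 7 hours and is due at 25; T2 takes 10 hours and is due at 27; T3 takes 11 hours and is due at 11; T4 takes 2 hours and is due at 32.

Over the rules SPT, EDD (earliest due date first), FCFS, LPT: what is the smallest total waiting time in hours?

SPT (increasing processing time): T4 T1 T2 T3.
T4: waits 0, runs 0→2
T1: waits 2, runs 2→9
T2: waits 9, runs 9→19
T3: waits 19, runs 19→30
Sum = 0+2+9+19 = 30.
EDD (increasing due date): T3 T1 T2 T4.
T3: waits 0, runs 0→11
T1: waits 11, runs 11→18
T2: waits 18, runs 18→28
T4: waits 28, runs 28→30
Sum = 0+11+18+28 = 57.
FIFO (arrival order): T1 T2 T3 T4.
T1: waits 0, runs 0→7
T2: waits 7, runs 7→17
T3: waits 17, runs 17→28
T4: waits 28, runs 28→30
Sum = 0+7+17+28 = 52.
LPT (decreasing processing time): T3 T2 T1 T4.
T3: waits 0, runs 0→11
T2: waits 11, runs 11→21
T1: waits 21, runs 21→28
T4: waits 28, runs 28→30
Sum = 0+11+21+28 = 60.
SPT 30, EDD 57, FIFO 52, LPT 60 → minimum 30.

30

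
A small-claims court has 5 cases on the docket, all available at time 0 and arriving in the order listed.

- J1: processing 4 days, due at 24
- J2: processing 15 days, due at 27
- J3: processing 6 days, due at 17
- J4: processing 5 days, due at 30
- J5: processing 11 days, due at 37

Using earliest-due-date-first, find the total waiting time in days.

EDD (increasing due date): J3 J1 J2 J4 J5.
J3: waits 0, runs 0→6
J1: waits 6, runs 6→10
J2: waits 10, runs 10→25
J4: waits 25, runs 25→30
J5: waits 30, runs 30→41
Sum = 0+6+10+25+30 = 71.

71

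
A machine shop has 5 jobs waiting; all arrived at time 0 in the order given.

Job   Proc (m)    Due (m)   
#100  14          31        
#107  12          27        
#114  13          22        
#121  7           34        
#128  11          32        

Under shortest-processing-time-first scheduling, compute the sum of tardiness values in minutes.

SPT (increasing processing time): #121 #128 #107 #114 #100.
#121: 0→7, due 34, tardiness 0
#128: 7→18, due 32, tardiness 0
#107: 18→30, due 27, tardiness 3
#114: 30→43, due 22, tardiness 21
#100: 43→57, due 31, tardiness 26
Sum = 0+0+3+21+26 = 50.

50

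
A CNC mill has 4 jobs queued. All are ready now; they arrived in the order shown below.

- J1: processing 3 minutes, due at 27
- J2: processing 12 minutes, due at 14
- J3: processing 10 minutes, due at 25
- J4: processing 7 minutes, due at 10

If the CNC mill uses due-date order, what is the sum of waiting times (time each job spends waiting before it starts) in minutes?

EDD (increasing due date): J4 J2 J3 J1.
J4: waits 0, runs 0→7
J2: waits 7, runs 7→19
J3: waits 19, runs 19→29
J1: waits 29, runs 29→32
Sum = 0+7+19+29 = 55.

55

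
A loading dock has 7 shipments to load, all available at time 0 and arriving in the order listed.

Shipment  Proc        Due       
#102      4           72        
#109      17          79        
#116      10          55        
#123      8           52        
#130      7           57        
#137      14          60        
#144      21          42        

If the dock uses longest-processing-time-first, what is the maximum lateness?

20

LPT (decreasing processing time): #144 #109 #137 #116 #123 #130 #102.
#144: 0→21, due 42, lateness -21
#109: 21→38, due 79, lateness -41
#137: 38→52, due 60, lateness -8
#116: 52→62, due 55, lateness 7
#123: 62→70, due 52, lateness 18
#130: 70→77, due 57, lateness 20
#102: 77→81, due 72, lateness 9
Maximum = 20.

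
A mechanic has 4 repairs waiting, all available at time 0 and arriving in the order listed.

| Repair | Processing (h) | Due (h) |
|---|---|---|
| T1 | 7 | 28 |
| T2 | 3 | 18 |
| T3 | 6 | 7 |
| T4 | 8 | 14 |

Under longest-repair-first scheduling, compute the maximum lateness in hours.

LPT (decreasing processing time): T4 T1 T3 T2.
T4: 0→8, due 14, lateness -6
T1: 8→15, due 28, lateness -13
T3: 15→21, due 7, lateness 14
T2: 21→24, due 18, lateness 6
Maximum = 14.

14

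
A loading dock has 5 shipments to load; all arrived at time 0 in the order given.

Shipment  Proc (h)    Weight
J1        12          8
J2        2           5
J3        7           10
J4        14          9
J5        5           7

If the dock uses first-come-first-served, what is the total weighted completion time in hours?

FIFO (arrival order): J1 J2 J3 J4 J5.
J1: finishes 12, weight 8, w·C = 96
J2: finishes 14, weight 5, w·C = 70
J3: finishes 21, weight 10, w·C = 210
J4: finishes 35, weight 9, w·C = 315
J5: finishes 40, weight 7, w·C = 280
Sum = 96+70+210+315+280 = 971.

971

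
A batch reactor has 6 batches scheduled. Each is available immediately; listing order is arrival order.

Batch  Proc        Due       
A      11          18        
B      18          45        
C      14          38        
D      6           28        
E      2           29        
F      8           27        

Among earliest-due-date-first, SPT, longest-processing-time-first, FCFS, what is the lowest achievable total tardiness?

EDD (increasing due date): A F D E C B.
A: 0→11, due 18, tardiness 0
F: 11→19, due 27, tardiness 0
D: 19→25, due 28, tardiness 0
E: 25→27, due 29, tardiness 0
C: 27→41, due 38, tardiness 3
B: 41→59, due 45, tardiness 14
Sum = 0+0+0+0+3+14 = 17.
SPT (increasing processing time): E D F A C B.
E: 0→2, due 29, tardiness 0
D: 2→8, due 28, tardiness 0
F: 8→16, due 27, tardiness 0
A: 16→27, due 18, tardiness 9
C: 27→41, due 38, tardiness 3
B: 41→59, due 45, tardiness 14
Sum = 0+0+0+9+3+14 = 26.
LPT (decreasing processing time): B C A F D E.
B: 0→18, due 45, tardiness 0
C: 18→32, due 38, tardiness 0
A: 32→43, due 18, tardiness 25
F: 43→51, due 27, tardiness 24
D: 51→57, due 28, tardiness 29
E: 57→59, due 29, tardiness 30
Sum = 0+0+25+24+29+30 = 108.
FIFO (arrival order): A B C D E F.
A: 0→11, due 18, tardiness 0
B: 11→29, due 45, tardiness 0
C: 29→43, due 38, tardiness 5
D: 43→49, due 28, tardiness 21
E: 49→51, due 29, tardiness 22
F: 51→59, due 27, tardiness 32
Sum = 0+0+5+21+22+32 = 80.
EDD 17, SPT 26, LPT 108, FIFO 80 → minimum 17.

17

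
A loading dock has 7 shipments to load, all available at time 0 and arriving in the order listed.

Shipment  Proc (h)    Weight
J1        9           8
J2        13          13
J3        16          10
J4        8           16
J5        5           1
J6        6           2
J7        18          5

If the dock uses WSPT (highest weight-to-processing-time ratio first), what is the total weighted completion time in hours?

WSPT (decreasing weight/processing-time ratio): J4 J2 J1 J3 J6 J7 J5.
J4: finishes 8, weight 16, w·C = 128
J2: finishes 21, weight 13, w·C = 273
J1: finishes 30, weight 8, w·C = 240
J3: finishes 46, weight 10, w·C = 460
J6: finishes 52, weight 2, w·C = 104
J7: finishes 70, weight 5, w·C = 350
J5: finishes 75, weight 1, w·C = 75
Sum = 128+273+240+460+104+350+75 = 1630.

1630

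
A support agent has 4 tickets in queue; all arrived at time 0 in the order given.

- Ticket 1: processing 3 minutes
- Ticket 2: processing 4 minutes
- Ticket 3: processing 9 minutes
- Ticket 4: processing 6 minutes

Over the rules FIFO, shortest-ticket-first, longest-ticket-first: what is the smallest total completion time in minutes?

FIFO (arrival order): Ticket 1 Ticket 2 Ticket 3 Ticket 4.
Ticket 1: 0→3
Ticket 2: 3→7
Ticket 3: 7→16
Ticket 4: 16→22
Sum = 3+7+16+22 = 48.
SPT (increasing processing time): Ticket 1 Ticket 2 Ticket 4 Ticket 3.
Ticket 1: 0→3
Ticket 2: 3→7
Ticket 4: 7→13
Ticket 3: 13→22
Sum = 3+7+13+22 = 45.
LPT (decreasing processing time): Ticket 3 Ticket 4 Ticket 2 Ticket 1.
Ticket 3: 0→9
Ticket 4: 9→15
Ticket 2: 15→19
Ticket 1: 19→22
Sum = 9+15+19+22 = 65.
FIFO 48, SPT 45, LPT 65 → minimum 45.

45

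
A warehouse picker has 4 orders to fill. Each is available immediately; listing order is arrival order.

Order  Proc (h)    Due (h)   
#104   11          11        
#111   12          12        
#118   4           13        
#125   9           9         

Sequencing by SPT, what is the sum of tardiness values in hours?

41

SPT (increasing processing time): #118 #125 #104 #111.
#118: 0→4, due 13, tardiness 0
#125: 4→13, due 9, tardiness 4
#104: 13→24, due 11, tardiness 13
#111: 24→36, due 12, tardiness 24
Sum = 0+4+13+24 = 41.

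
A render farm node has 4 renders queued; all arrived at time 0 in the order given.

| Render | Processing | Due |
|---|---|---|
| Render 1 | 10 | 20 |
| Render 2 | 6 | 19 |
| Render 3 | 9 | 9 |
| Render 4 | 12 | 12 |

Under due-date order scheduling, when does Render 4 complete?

21

EDD (increasing due date): Render 3 Render 4 Render 2 Render 1.
Render 3: 0→9
Render 4: 9→21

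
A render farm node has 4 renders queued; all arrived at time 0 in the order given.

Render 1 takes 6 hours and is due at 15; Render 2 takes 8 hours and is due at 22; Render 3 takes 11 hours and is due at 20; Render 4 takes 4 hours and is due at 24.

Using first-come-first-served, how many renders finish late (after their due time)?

FIFO (arrival order): Render 1 Render 2 Render 3 Render 4.
Render 1: 0→6, due 15, tardiness 0
Render 2: 6→14, due 22, tardiness 0
Render 3: 14→25, due 20, tardiness 5
Render 4: 25→29, due 24, tardiness 5
Late renders: 2.

2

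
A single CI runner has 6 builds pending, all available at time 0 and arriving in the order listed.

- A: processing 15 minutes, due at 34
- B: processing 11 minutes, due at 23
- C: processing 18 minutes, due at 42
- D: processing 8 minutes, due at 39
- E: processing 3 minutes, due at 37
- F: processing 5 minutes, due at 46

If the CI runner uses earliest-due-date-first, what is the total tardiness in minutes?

27

EDD (increasing due date): B A E D C F.
B: 0→11, due 23, tardiness 0
A: 11→26, due 34, tardiness 0
E: 26→29, due 37, tardiness 0
D: 29→37, due 39, tardiness 0
C: 37→55, due 42, tardiness 13
F: 55→60, due 46, tardiness 14
Sum = 0+0+0+0+13+14 = 27.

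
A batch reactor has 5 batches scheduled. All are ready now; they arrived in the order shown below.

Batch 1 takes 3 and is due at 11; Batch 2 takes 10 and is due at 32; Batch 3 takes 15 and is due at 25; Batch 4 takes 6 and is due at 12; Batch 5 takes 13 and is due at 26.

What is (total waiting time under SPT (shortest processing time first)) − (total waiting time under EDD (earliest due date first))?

SPT (increasing processing time): Batch 1 Batch 4 Batch 2 Batch 5 Batch 3.
Batch 1: waits 0, runs 0→3
Batch 4: waits 3, runs 3→9
Batch 2: waits 9, runs 9→19
Batch 5: waits 19, runs 19→32
Batch 3: waits 32, runs 32→47
Sum = 0+3+9+19+32 = 63.
EDD (increasing due date): Batch 1 Batch 4 Batch 3 Batch 5 Batch 2.
Batch 1: waits 0, runs 0→3
Batch 4: waits 3, runs 3→9
Batch 3: waits 9, runs 9→24
Batch 5: waits 24, runs 24→37
Batch 2: waits 37, runs 37→47
Sum = 0+3+9+24+37 = 73.
Difference = 63 − 73 = -10.

-10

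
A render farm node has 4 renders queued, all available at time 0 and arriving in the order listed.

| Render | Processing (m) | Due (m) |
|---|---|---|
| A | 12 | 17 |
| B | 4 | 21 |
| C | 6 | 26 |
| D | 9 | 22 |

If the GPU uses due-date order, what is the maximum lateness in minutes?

EDD (increasing due date): A B D C.
A: 0→12, due 17, lateness -5
B: 12→16, due 21, lateness -5
D: 16→25, due 22, lateness 3
C: 25→31, due 26, lateness 5
Maximum = 5.

5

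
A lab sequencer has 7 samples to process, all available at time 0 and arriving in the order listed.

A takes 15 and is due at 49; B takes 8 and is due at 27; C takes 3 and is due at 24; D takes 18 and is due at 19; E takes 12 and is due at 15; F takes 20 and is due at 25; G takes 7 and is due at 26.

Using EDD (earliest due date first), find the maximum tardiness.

41

EDD (increasing due date): E D C F G B A.
E: 0→12, due 15, tardiness 0
D: 12→30, due 19, tardiness 11
C: 30→33, due 24, tardiness 9
F: 33→53, due 25, tardiness 28
G: 53→60, due 26, tardiness 34
B: 60→68, due 27, tardiness 41
A: 68→83, due 49, tardiness 34
Maximum = 41.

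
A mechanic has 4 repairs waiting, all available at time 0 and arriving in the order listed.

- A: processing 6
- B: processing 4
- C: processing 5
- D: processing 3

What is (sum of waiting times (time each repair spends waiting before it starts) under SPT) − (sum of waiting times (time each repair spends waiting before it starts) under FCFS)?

-9

SPT (increasing processing time): D B C A.
D: waits 0, runs 0→3
B: waits 3, runs 3→7
C: waits 7, runs 7→12
A: waits 12, runs 12→18
Sum = 0+3+7+12 = 22.
FIFO (arrival order): A B C D.
A: waits 0, runs 0→6
B: waits 6, runs 6→10
C: waits 10, runs 10→15
D: waits 15, runs 15→18
Sum = 0+6+10+15 = 31.
Difference = 22 − 31 = -9.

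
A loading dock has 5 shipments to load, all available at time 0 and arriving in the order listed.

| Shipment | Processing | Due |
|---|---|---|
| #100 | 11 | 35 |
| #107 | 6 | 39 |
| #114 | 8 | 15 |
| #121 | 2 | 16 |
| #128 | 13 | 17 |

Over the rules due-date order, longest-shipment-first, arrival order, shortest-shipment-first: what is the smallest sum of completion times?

93

EDD (increasing due date): #114 #121 #128 #100 #107.
#114: 0→8
#121: 8→10
#128: 10→23
#100: 23→34
#107: 34→40
Sum = 8+10+23+34+40 = 115.
LPT (decreasing processing time): #128 #100 #114 #107 #121.
#128: 0→13
#100: 13→24
#114: 24→32
#107: 32→38
#121: 38→40
Sum = 13+24+32+38+40 = 147.
FIFO (arrival order): #100 #107 #114 #121 #128.
#100: 0→11
#107: 11→17
#114: 17→25
#121: 25→27
#128: 27→40
Sum = 11+17+25+27+40 = 120.
SPT (increasing processing time): #121 #107 #114 #100 #128.
#121: 0→2
#107: 2→8
#114: 8→16
#100: 16→27
#128: 27→40
Sum = 2+8+16+27+40 = 93.
EDD 115, LPT 147, FIFO 120, SPT 93 → minimum 93.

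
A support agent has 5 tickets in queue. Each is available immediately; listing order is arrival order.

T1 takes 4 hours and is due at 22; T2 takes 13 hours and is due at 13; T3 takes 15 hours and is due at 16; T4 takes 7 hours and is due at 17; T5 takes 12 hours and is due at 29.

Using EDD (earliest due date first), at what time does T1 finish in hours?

39

EDD (increasing due date): T2 T3 T4 T1 T5.
T2: 0→13
T3: 13→28
T4: 28→35
T1: 35→39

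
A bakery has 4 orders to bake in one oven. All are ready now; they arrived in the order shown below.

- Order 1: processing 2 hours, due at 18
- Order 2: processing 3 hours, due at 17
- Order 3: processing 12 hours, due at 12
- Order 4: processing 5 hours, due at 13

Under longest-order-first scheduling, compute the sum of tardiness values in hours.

LPT (decreasing processing time): Order 3 Order 4 Order 2 Order 1.
Order 3: 0→12, due 12, tardiness 0
Order 4: 12→17, due 13, tardiness 4
Order 2: 17→20, due 17, tardiness 3
Order 1: 20→22, due 18, tardiness 4
Sum = 0+4+3+4 = 11.

11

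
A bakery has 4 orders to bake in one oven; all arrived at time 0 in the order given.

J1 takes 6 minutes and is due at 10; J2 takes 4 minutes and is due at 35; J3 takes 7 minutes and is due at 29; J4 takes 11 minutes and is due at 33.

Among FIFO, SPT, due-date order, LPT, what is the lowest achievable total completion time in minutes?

59

FIFO (arrival order): J1 J2 J3 J4.
J1: 0→6
J2: 6→10
J3: 10→17
J4: 17→28
Sum = 6+10+17+28 = 61.
SPT (increasing processing time): J2 J1 J3 J4.
J2: 0→4
J1: 4→10
J3: 10→17
J4: 17→28
Sum = 4+10+17+28 = 59.
EDD (increasing due date): J1 J3 J4 J2.
J1: 0→6
J3: 6→13
J4: 13→24
J2: 24→28
Sum = 6+13+24+28 = 71.
LPT (decreasing processing time): J4 J3 J1 J2.
J4: 0→11
J3: 11→18
J1: 18→24
J2: 24→28
Sum = 11+18+24+28 = 81.
FIFO 61, SPT 59, EDD 71, LPT 81 → minimum 59.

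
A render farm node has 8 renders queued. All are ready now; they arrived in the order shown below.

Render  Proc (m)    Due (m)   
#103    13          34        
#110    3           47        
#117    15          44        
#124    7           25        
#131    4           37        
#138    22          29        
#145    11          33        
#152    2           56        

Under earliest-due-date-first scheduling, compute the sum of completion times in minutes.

410

EDD (increasing due date): #124 #138 #145 #103 #131 #117 #110 #152.
#124: 0→7
#138: 7→29
#145: 29→40
#103: 40→53
#131: 53→57
#117: 57→72
#110: 72→75
#152: 75→77
Sum = 7+29+40+53+57+72+75+77 = 410.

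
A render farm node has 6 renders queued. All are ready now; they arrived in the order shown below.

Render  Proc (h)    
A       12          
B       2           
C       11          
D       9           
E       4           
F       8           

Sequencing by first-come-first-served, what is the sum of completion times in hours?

169

FIFO (arrival order): A B C D E F.
A: 0→12
B: 12→14
C: 14→25
D: 25→34
E: 34→38
F: 38→46
Sum = 12+14+25+34+38+46 = 169.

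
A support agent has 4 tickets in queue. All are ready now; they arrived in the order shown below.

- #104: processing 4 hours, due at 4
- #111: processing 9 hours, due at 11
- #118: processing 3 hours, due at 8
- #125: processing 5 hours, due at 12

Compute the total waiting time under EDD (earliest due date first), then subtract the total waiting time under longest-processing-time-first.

EDD (increasing due date): #104 #118 #111 #125.
#104: waits 0, runs 0→4
#118: waits 4, runs 4→7
#111: waits 7, runs 7→16
#125: waits 16, runs 16→21
Sum = 0+4+7+16 = 27.
LPT (decreasing processing time): #111 #125 #104 #118.
#111: waits 0, runs 0→9
#125: waits 9, runs 9→14
#104: waits 14, runs 14→18
#118: waits 18, runs 18→21
Sum = 0+9+14+18 = 41.
Difference = 27 − 41 = -14.

-14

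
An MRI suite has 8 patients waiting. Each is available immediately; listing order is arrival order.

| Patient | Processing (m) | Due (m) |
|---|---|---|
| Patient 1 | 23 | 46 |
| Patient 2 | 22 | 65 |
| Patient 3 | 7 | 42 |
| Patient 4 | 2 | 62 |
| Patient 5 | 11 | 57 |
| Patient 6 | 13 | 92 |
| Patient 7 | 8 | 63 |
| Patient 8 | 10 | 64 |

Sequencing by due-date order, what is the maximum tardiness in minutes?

EDD (increasing due date): Patient 3 Patient 1 Patient 5 Patient 4 Patient 7 Patient 8 Patient 2 Patient 6.
Patient 3: 0→7, due 42, tardiness 0
Patient 1: 7→30, due 46, tardiness 0
Patient 5: 30→41, due 57, tardiness 0
Patient 4: 41→43, due 62, tardiness 0
Patient 7: 43→51, due 63, tardiness 0
Patient 8: 51→61, due 64, tardiness 0
Patient 2: 61→83, due 65, tardiness 18
Patient 6: 83→96, due 92, tardiness 4
Maximum = 18.

18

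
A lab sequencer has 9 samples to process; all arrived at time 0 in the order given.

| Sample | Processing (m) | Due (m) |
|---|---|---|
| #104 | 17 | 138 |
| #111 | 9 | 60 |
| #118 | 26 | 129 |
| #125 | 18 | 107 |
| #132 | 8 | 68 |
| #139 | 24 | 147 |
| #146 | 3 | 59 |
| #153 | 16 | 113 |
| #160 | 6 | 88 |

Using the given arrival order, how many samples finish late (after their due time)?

4

FIFO (arrival order): #104 #111 #118 #125 #132 #139 #146 #153 #160.
#104: 0→17, due 138, tardiness 0
#111: 17→26, due 60, tardiness 0
#118: 26→52, due 129, tardiness 0
#125: 52→70, due 107, tardiness 0
#132: 70→78, due 68, tardiness 10
#139: 78→102, due 147, tardiness 0
#146: 102→105, due 59, tardiness 46
#153: 105→121, due 113, tardiness 8
#160: 121→127, due 88, tardiness 39
Late samples: 4.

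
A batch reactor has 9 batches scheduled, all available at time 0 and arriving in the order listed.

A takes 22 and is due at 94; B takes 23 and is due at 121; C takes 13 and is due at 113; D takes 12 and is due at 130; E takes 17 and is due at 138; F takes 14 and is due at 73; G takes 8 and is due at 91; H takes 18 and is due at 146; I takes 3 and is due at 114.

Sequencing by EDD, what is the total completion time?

617

EDD (increasing due date): F G A C I B D E H.
F: 0→14
G: 14→22
A: 22→44
C: 44→57
I: 57→60
B: 60→83
D: 83→95
E: 95→112
H: 112→130
Sum = 14+22+44+57+60+83+95+112+130 = 617.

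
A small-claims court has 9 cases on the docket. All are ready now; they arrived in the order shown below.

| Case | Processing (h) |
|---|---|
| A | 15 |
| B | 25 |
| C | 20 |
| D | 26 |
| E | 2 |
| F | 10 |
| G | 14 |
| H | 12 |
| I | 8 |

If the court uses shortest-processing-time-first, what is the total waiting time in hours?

SPT (increasing processing time): E I F H G A C B D.
E: waits 0, runs 0→2
I: waits 2, runs 2→10
F: waits 10, runs 10→20
H: waits 20, runs 20→32
G: waits 32, runs 32→46
A: waits 46, runs 46→61
C: waits 61, runs 61→81
B: waits 81, runs 81→106
D: waits 106, runs 106→132
Sum = 0+2+10+20+32+46+61+81+106 = 358.

358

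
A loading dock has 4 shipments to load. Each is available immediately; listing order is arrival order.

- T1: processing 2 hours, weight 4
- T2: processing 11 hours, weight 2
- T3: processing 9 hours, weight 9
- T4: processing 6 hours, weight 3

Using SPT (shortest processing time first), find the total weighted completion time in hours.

SPT (increasing processing time): T1 T4 T3 T2.
T1: finishes 2, weight 4, w·C = 8
T4: finishes 8, weight 3, w·C = 24
T3: finishes 17, weight 9, w·C = 153
T2: finishes 28, weight 2, w·C = 56
Sum = 8+24+153+56 = 241.

241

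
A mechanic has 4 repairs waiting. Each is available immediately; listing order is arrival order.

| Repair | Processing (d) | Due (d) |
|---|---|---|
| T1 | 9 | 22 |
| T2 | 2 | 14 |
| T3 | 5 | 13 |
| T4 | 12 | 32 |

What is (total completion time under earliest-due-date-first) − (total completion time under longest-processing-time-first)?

EDD (increasing due date): T3 T2 T1 T4.
T3: 0→5
T2: 5→7
T1: 7→16
T4: 16→28
Sum = 5+7+16+28 = 56.
LPT (decreasing processing time): T4 T1 T3 T2.
T4: 0→12
T1: 12→21
T3: 21→26
T2: 26→28
Sum = 12+21+26+28 = 87.
Difference = 56 − 87 = -31.

-31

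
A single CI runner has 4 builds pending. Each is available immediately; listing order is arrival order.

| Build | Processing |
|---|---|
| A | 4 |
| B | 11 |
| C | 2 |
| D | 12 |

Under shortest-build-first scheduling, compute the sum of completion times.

54

SPT (increasing processing time): C A B D.
C: 0→2
A: 2→6
B: 6→17
D: 17→29
Sum = 2+6+17+29 = 54.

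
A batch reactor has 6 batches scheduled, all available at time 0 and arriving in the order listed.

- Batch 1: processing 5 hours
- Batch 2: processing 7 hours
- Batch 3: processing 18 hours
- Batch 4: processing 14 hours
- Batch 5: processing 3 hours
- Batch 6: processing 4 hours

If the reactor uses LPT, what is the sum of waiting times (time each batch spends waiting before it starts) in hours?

LPT (decreasing processing time): Batch 3 Batch 4 Batch 2 Batch 1 Batch 6 Batch 5.
Batch 3: waits 0, runs 0→18
Batch 4: waits 18, runs 18→32
Batch 2: waits 32, runs 32→39
Batch 1: waits 39, runs 39→44
Batch 6: waits 44, runs 44→48
Batch 5: waits 48, runs 48→51
Sum = 0+18+32+39+44+48 = 181.

181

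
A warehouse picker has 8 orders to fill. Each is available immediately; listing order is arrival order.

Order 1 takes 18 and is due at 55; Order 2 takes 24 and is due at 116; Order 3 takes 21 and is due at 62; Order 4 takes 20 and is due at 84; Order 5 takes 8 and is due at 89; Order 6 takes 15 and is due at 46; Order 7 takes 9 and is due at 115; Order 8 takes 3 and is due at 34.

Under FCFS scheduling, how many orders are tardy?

4

FIFO (arrival order): Order 1 Order 2 Order 3 Order 4 Order 5 Order 6 Order 7 Order 8.
Order 1: 0→18, due 55, tardiness 0
Order 2: 18→42, due 116, tardiness 0
Order 3: 42→63, due 62, tardiness 1
Order 4: 63→83, due 84, tardiness 0
Order 5: 83→91, due 89, tardiness 2
Order 6: 91→106, due 46, tardiness 60
Order 7: 106→115, due 115, tardiness 0
Order 8: 115→118, due 34, tardiness 84
Late orders: 4.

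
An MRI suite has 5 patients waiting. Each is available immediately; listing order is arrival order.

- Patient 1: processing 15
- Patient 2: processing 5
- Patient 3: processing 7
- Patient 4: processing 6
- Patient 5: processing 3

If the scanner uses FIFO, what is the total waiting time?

95

FIFO (arrival order): Patient 1 Patient 2 Patient 3 Patient 4 Patient 5.
Patient 1: waits 0, runs 0→15
Patient 2: waits 15, runs 15→20
Patient 3: waits 20, runs 20→27
Patient 4: waits 27, runs 27→33
Patient 5: waits 33, runs 33→36
Sum = 0+15+20+27+33 = 95.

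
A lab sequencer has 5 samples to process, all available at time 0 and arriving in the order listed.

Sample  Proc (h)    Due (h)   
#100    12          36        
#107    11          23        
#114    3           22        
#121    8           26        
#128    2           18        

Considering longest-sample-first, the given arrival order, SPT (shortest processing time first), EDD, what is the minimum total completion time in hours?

80

LPT (decreasing processing time): #100 #107 #121 #114 #128.
#100: 0→12
#107: 12→23
#121: 23→31
#114: 31→34
#128: 34→36
Sum = 12+23+31+34+36 = 136.
FIFO (arrival order): #100 #107 #114 #121 #128.
#100: 0→12
#107: 12→23
#114: 23→26
#121: 26→34
#128: 34→36
Sum = 12+23+26+34+36 = 131.
SPT (increasing processing time): #128 #114 #121 #107 #100.
#128: 0→2
#114: 2→5
#121: 5→13
#107: 13→24
#100: 24→36
Sum = 2+5+13+24+36 = 80.
EDD (increasing due date): #128 #114 #107 #121 #100.
#128: 0→2
#114: 2→5
#107: 5→16
#121: 16→24
#100: 24→36
Sum = 2+5+16+24+36 = 83.
LPT 136, FIFO 131, SPT 80, EDD 83 → minimum 80.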